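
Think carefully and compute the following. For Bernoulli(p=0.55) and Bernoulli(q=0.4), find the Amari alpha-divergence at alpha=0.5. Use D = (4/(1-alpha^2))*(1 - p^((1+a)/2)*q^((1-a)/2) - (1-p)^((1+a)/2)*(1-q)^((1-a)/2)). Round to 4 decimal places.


Amari alpha-divergence:
D = (4/(1-alpha^2))*(1 - p^((1+a)/2)*q^((1-a)/2) - (1-p)^((1+a)/2)*(1-q)^((1-a)/2)).
alpha = 0.5, p = 0.55, q = 0.4.
e1 = (1+alpha)/2 = 0.75, e2 = (1-alpha)/2 = 0.25.
t1 = p^e1 * q^e2 = 0.55^0.75 * 0.4^0.25 = 0.50791.
t2 = (1-p)^e1 * (1-q)^e2 = 0.45^0.75 * 0.6^0.25 = 0.483556.
4/(1-alpha^2) = 5.333333.
D = 5.333333*(1 - 0.50791 - 0.483556) = 0.0455

0.0455


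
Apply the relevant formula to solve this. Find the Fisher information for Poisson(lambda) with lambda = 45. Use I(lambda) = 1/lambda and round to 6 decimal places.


Fisher information for Poisson: I(lambda) = 1/lambda.
lambda = 45.
I(lambda) = 1/45 = 0.022222

0.022222


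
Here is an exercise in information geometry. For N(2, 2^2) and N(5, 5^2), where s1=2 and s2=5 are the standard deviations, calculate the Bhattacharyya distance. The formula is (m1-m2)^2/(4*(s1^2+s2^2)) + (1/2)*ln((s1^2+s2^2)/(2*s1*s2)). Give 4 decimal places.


Bhattacharyya distance between two Gaussians:
DB = (m1-m2)^2/(4*(s1^2+s2^2)) + (1/2)*ln((s1^2+s2^2)/(2*s1*s2)).
(m1-m2)^2 = (-3)^2 = 9.
s1^2+s2^2 = 4 + 25 = 29.
term1 = 9/116 = 0.077586.
term2 = 0.5*ln(29/20.0) = 0.185782.
DB = 0.077586 + 0.185782 = 0.2634

0.2634


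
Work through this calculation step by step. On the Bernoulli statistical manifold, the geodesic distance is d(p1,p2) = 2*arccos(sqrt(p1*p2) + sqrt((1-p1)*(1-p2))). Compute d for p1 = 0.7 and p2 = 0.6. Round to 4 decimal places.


Geodesic distance on Bernoulli manifold:
d(p1,p2) = 2*arccos(sqrt(p1*p2) + sqrt((1-p1)*(1-p2))).
sqrt(p1*p2) = sqrt(0.7*0.6) = 0.648074.
sqrt((1-p1)*(1-p2)) = sqrt(0.3*0.4) = 0.34641.
arg = 0.648074 + 0.34641 = 0.994484.
d = 2*arccos(0.994484) = 0.2102

0.2102


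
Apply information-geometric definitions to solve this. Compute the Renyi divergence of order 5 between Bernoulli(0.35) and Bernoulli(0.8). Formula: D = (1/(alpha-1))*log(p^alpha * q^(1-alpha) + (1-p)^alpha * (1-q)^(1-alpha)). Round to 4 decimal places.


Renyi divergence of order alpha between Bernoulli distributions:
D = (1/(alpha-1))*log(p^alpha * q^(1-alpha) + (1-p)^alpha * (1-q)^(1-alpha)).
alpha = 5, p = 0.35, q = 0.8.
p^alpha * q^(1-alpha) = 0.35^5 * 0.8^-4 = 0.012823.
(1-p)^alpha * (1-q)^(1-alpha) = 0.65^5 * 0.2^-4 = 72.518164.
sum = 0.012823 + 72.518164 = 72.530987.
D = (1/4)*log(72.530987) = 1.0710

1.0710


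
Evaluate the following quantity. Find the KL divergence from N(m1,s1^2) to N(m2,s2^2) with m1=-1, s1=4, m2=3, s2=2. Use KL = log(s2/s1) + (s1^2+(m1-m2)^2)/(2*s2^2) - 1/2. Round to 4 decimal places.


KL divergence between normal distributions:
KL = log(s2/s1) + (s1^2 + (m1-m2)^2)/(2*s2^2) - 1/2.
log(2/4) = -0.693147.
(4^2 + (-1-3)^2)/(2*2^2) = (16 + 16)/8 = 4.0.
KL = -0.693147 + 4.0 - 0.5 = 2.8069

2.8069


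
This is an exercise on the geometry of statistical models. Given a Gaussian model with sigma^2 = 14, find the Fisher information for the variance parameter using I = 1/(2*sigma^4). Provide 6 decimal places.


Fisher information for variance: I(sigma^2) = 1/(2*sigma^4).
sigma^2 = 14, so sigma^4 = 196.
I = 1/(2*196) = 1/392 = 0.002551

0.002551


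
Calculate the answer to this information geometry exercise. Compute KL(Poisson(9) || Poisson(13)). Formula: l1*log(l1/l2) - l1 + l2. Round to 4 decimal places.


KL divergence for Poisson:
KL = l1*log(l1/l2) - l1 + l2.
l1 = 9, l2 = 13.
log(9/13) = -0.367725.
l1*log(l1/l2) = 9 * -0.367725 = -3.309523.
KL = -3.309523 - 9 + 13 = 0.6905

0.6905


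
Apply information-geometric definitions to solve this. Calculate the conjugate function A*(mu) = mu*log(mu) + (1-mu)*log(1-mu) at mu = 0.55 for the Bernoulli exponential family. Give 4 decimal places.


Legendre transform for Bernoulli:
A*(mu) = mu*log(mu) + (1-mu)*log(1-mu).
mu = 0.55, 1-mu = 0.45.
mu*log(mu) = 0.55*log(0.55) = -0.32881.
(1-mu)*log(1-mu) = 0.45*log(0.45) = -0.359328.
A* = -0.32881 + -0.359328 = -0.6881

-0.6881


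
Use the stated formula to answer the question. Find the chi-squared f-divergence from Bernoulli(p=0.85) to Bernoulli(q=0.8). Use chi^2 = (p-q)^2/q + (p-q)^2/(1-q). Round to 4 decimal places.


Chi-squared divergence between Bernoulli distributions:
chi^2 = (p-q)^2/q + (p-q)^2/(1-q).
p = 0.85, q = 0.8, p-q = 0.05.
(p-q)^2 = 0.0025.
term1 = 0.0025/0.8 = 0.003125.
term2 = 0.0025/0.2 = 0.0125.
chi^2 = 0.003125 + 0.0125 = 0.0156

0.0156


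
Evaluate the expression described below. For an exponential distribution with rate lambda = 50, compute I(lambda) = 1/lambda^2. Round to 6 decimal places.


Fisher information for exponential: I(lambda) = 1/lambda^2.
lambda = 50, lambda^2 = 2500.
I = 1/2500 = 0.000400

0.000400


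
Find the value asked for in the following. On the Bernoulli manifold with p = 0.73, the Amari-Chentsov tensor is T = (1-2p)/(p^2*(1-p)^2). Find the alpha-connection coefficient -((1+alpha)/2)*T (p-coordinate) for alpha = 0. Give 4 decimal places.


Skewness (Amari-Chentsov) tensor: T = (1-2p)/(p^2*(1-p)^2).
p = 0.73, 1-2p = -0.46, p^2 = 0.5329, (1-p)^2 = 0.0729.
T = -0.46/(0.5329 * 0.0729) = -11.840896.
In the p-coordinate, Gamma^(alpha) = Gamma^(0) - (alpha/2)*T with Gamma^(0) = (1/2)*g'(p) = -T/2,
so Gamma^(alpha) = -((1+alpha)/2)*T.
alpha = 0, -(1+alpha)/2 = -0.5.
Gamma = -0.5 * -11.840896 = 5.9204

5.9204


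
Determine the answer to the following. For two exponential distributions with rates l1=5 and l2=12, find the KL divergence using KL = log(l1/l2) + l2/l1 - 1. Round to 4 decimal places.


KL divergence for exponential family:
KL = log(l1/l2) + l2/l1 - 1.
log(5/12) = -0.875469.
12/5 = 2.4.
KL = -0.875469 + 2.4 - 1 = 0.5245

0.5245


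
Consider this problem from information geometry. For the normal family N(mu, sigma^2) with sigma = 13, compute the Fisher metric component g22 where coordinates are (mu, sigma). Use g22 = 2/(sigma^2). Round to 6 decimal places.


For the 2-parameter normal family, the Fisher metric has:
  g11 = 1/sigma^2, g22 = 2/sigma^2.
sigma = 13, sigma^2 = 169.
g22 = 0.011834

0.011834


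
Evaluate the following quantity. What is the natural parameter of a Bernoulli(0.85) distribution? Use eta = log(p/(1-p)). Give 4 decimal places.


Natural parameter for Bernoulli: eta = log(p/(1-p)).
p = 0.85, 1-p = 0.15.
p/(1-p) = 5.666667.
eta = log(5.666667) = 1.7346

1.7346


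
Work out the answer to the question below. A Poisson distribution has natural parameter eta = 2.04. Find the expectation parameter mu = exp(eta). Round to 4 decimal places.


Expectation parameter for Poisson exponential family:
mu = exp(eta).
eta = 2.04.
mu = exp(2.04) = 7.6906

7.6906


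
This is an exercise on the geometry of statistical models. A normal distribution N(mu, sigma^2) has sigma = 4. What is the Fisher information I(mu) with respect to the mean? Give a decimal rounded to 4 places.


The Fisher information for the mean of a normal distribution is I(mu) = 1/sigma^2.
sigma = 4, so sigma^2 = 16.
I(mu) = 1/16 = 0.0625

0.0625


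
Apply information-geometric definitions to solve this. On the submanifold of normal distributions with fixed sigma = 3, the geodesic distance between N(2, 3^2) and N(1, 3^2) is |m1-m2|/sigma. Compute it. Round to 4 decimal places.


On the fixed-variance normal subfamily, geodesic distance = |m1-m2|/sigma.
|2 - 1| = 1.
sigma = 3.
d = 1/3 = 0.3333

0.3333


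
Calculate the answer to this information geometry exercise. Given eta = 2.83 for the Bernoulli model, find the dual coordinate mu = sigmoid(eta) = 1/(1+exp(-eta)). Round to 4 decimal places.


Dual coordinate (expectation parameter) for Bernoulli:
mu = 1/(1+exp(-eta)).
eta = 2.83.
exp(-eta) = exp(-2.83) = 0.059013.
mu = 1/(1+0.059013) = 0.9443

0.9443


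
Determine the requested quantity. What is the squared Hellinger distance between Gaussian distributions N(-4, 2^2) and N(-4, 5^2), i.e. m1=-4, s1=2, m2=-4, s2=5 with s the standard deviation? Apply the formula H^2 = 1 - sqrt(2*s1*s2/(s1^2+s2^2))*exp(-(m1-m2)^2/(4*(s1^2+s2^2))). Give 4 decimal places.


Squared Hellinger distance for Gaussians:
H^2 = 1 - sqrt(2*s1*s2/(s1^2+s2^2)) * exp(-(m1-m2)^2/(4*(s1^2+s2^2))).
s1^2 = 4, s2^2 = 25, s1^2+s2^2 = 29.
sqrt(2*2*5/(29)) = 0.830455.
(m1-m2)^2 = (0)^2 = 0.
exp(-0/(4*29)) = exp(0.0) = 1.0.
H^2 = 1 - 0.830455*1.0 = 0.1695

0.1695


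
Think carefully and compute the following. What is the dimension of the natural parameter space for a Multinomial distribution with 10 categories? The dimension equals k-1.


Exponential family dimension calculation:
For Multinomial with k=10 categories, dim = k-1 = 9.

9


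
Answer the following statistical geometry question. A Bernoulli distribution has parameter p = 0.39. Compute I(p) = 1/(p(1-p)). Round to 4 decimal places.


For Bernoulli(p), Fisher information is I(p) = 1/(p*(1-p)).
p = 0.39, 1-p = 0.61.
p*(1-p) = 0.2379.
I(p) = 1/0.2379 = 4.2034

4.2034


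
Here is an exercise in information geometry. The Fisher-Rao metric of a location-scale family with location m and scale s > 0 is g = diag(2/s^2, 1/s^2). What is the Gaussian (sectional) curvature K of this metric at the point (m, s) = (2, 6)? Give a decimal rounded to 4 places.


The metric has the form g = (A dm^2 + B ds^2)/s^2 with A = 2, B = 1.
Substitute u = sqrt(A/B)*m: g = B*(du^2 + ds^2)/s^2, i.e. B times the
Poincare upper half-plane metric, which has constant Gaussian curvature -1.
Scaling a 2D metric by a constant c divides the Gaussian curvature by c,
so K = -1/B = -1/(1) = -1.0000 everywhere (the point (m, s) = (2, 6) is irrelevant:
the curvature is constant).
The requested Gaussian curvature is K = -1.0000.

-1.0000


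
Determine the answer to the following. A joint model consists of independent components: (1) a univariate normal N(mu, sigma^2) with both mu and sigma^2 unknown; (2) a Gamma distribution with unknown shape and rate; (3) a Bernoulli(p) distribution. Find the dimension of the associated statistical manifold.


The dimension of a statistical manifold equals the number of free
(independent) real parameters of the model. For a product of independent
blocks the parameter counts add.
- normal (mu, sigma^2): 2.
- Gamma (shape, rate): 2.
- Bernoulli (p): 1.
Total = 2 + 2 + 1 = 5.
Dimension = 5

5


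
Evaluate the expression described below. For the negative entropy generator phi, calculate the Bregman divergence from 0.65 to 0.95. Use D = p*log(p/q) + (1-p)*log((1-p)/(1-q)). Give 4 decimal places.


Bregman divergence with negative entropy generator:
D = p*log(p/q) + (1-p)*log((1-p)/(1-q)).
p = 0.65, q = 0.95.
p*log(p/q) = 0.65*log(0.65/0.95) = -0.246668.
(1-p)*log((1-p)/(1-q)) = 0.35*log(0.35/0.05) = 0.681069.
D = -0.246668 + 0.681069 = 0.4344

0.4344


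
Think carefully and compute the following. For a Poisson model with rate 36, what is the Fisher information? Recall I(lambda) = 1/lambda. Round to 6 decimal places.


Fisher information for Poisson: I(lambda) = 1/lambda.
lambda = 36.
I(lambda) = 1/36 = 0.027778

0.027778


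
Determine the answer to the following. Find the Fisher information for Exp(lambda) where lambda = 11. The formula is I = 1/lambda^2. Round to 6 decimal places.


Fisher information for exponential: I(lambda) = 1/lambda^2.
lambda = 11, lambda^2 = 121.
I = 1/121 = 0.008264

0.008264


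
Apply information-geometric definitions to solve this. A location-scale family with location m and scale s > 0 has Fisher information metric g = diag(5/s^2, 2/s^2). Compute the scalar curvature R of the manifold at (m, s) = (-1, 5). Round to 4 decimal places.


The metric has the form g = (A dm^2 + B ds^2)/s^2 with A = 5, B = 2.
Substitute u = sqrt(A/B)*m: g = B*(du^2 + ds^2)/s^2, i.e. B times the
Poincare upper half-plane metric, which has constant Gaussian curvature -1.
Scaling a 2D metric by a constant c divides the Gaussian curvature by c,
so K = -1/B = -1/(2) = -0.5000 everywhere (the point (m, s) = (-1, 5) is irrelevant:
the curvature is constant).
Scalar curvature in dimension 2: R = 2K = -2/(2) = -1.0000.

-1.0000


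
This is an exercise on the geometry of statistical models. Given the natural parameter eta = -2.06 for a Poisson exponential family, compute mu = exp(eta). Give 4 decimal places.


Expectation parameter for Poisson exponential family:
mu = exp(eta).
eta = -2.06.
mu = exp(-2.06) = 0.1275

0.1275


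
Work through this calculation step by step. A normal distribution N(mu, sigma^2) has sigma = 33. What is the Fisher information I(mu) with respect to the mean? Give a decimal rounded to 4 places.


The Fisher information for the mean of a normal distribution is I(mu) = 1/sigma^2.
sigma = 33, so sigma^2 = 1089.
I(mu) = 1/1089 = 0.0009

0.0009


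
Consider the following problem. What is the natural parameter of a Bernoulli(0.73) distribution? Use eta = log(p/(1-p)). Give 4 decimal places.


Natural parameter for Bernoulli: eta = log(p/(1-p)).
p = 0.73, 1-p = 0.27.
p/(1-p) = 2.703704.
eta = log(2.703704) = 0.9946

0.9946


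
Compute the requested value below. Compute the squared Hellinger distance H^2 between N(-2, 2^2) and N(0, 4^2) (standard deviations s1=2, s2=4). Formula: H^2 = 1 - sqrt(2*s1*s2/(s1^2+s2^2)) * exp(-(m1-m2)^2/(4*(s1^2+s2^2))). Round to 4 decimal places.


Squared Hellinger distance for Gaussians:
H^2 = 1 - sqrt(2*s1*s2/(s1^2+s2^2)) * exp(-(m1-m2)^2/(4*(s1^2+s2^2))).
s1^2 = 4, s2^2 = 16, s1^2+s2^2 = 20.
sqrt(2*2*4/(20)) = 0.894427.
(m1-m2)^2 = (-2)^2 = 4.
exp(-4/(4*20)) = exp(-0.05) = 0.951229.
H^2 = 1 - 0.894427*0.951229 = 0.1492

0.1492


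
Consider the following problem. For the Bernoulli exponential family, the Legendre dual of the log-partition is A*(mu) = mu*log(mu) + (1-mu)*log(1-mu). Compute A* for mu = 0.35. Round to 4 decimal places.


Legendre transform for Bernoulli:
A*(mu) = mu*log(mu) + (1-mu)*log(1-mu).
mu = 0.35, 1-mu = 0.65.
mu*log(mu) = 0.35*log(0.35) = -0.367438.
(1-mu)*log(1-mu) = 0.65*log(0.65) = -0.280009.
A* = -0.367438 + -0.280009 = -0.6474

-0.6474


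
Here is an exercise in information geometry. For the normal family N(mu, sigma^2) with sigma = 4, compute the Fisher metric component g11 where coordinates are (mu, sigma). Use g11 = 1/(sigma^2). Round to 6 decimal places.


For the 2-parameter normal family, the Fisher metric has:
  g11 = 1/sigma^2, g22 = 2/sigma^2.
sigma = 4, sigma^2 = 16.
g11 = 0.062500

0.062500


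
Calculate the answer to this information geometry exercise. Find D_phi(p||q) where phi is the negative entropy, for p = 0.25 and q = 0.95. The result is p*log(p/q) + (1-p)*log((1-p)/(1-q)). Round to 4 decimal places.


Bregman divergence with negative entropy generator:
D = p*log(p/q) + (1-p)*log((1-p)/(1-q)).
p = 0.25, q = 0.95.
p*log(p/q) = 0.25*log(0.25/0.95) = -0.33375.
(1-p)*log((1-p)/(1-q)) = 0.75*log(0.75/0.05) = 2.031038.
D = -0.33375 + 2.031038 = 1.6973

1.6973


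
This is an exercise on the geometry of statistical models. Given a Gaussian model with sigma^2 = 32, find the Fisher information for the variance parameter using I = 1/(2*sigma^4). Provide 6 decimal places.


Fisher information for variance: I(sigma^2) = 1/(2*sigma^4).
sigma^2 = 32, so sigma^4 = 1024.
I = 1/(2*1024) = 1/2048 = 0.000488

0.000488


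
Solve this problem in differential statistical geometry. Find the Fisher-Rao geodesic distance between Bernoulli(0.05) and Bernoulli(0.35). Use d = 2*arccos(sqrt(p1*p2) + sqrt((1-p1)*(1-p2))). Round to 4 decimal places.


Geodesic distance on Bernoulli manifold:
d(p1,p2) = 2*arccos(sqrt(p1*p2) + sqrt((1-p1)*(1-p2))).
sqrt(p1*p2) = sqrt(0.05*0.35) = 0.132288.
sqrt((1-p1)*(1-p2)) = sqrt(0.95*0.65) = 0.785812.
arg = 0.132288 + 0.785812 = 0.918099.
d = 2*arccos(0.918099) = 0.8151

0.8151


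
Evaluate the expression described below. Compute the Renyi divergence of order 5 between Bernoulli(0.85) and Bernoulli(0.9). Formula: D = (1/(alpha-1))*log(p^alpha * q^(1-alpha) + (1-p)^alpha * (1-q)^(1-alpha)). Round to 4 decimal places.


Renyi divergence of order alpha between Bernoulli distributions:
D = (1/(alpha-1))*log(p^alpha * q^(1-alpha) + (1-p)^alpha * (1-q)^(1-alpha)).
alpha = 5, p = 0.85, q = 0.9.
p^alpha * q^(1-alpha) = 0.85^5 * 0.9^-4 = 0.676277.
(1-p)^alpha * (1-q)^(1-alpha) = 0.15^5 * 0.1^-4 = 0.759375.
sum = 0.676277 + 0.759375 = 1.435652.
D = (1/4)*log(1.435652) = 0.0904

0.0904


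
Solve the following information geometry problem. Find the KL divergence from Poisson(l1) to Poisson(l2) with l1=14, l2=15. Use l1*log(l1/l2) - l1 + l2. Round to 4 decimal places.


KL divergence for Poisson:
KL = l1*log(l1/l2) - l1 + l2.
l1 = 14, l2 = 15.
log(14/15) = -0.068993.
l1*log(l1/l2) = 14 * -0.068993 = -0.9659.
KL = -0.9659 - 14 + 15 = 0.0341

0.0341


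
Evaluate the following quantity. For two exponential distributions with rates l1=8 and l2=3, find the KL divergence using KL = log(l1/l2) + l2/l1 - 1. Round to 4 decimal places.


KL divergence for exponential family:
KL = log(l1/l2) + l2/l1 - 1.
log(8/3) = 0.980829.
3/8 = 0.375.
KL = 0.980829 + 0.375 - 1 = 0.3558

0.3558


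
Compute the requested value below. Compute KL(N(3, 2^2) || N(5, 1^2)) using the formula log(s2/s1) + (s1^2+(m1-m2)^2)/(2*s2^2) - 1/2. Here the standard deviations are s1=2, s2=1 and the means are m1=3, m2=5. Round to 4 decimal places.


KL divergence between normal distributions:
KL = log(s2/s1) + (s1^2 + (m1-m2)^2)/(2*s2^2) - 1/2.
log(1/2) = -0.693147.
(2^2 + (3-5)^2)/(2*1^2) = (4 + 4)/2 = 4.0.
KL = -0.693147 + 4.0 - 0.5 = 2.8069

2.8069


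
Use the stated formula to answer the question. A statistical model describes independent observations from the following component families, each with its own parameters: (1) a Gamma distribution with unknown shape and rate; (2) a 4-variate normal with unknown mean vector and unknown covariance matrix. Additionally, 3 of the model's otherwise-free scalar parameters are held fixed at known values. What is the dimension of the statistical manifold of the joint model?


The dimension of a statistical manifold equals the number of free
(independent) real parameters of the model. For a product of independent
blocks the parameter counts add.
- Gamma (shape, rate): 2.
- 4-variate normal: 4 (mean) + 4*5/2 = 10 (symmetric covariance) = 14.
Total = 2 + 14 = 16.
3 parameter(s) fixed at known values: 16 - 3 = 13.
Dimension = 13

13


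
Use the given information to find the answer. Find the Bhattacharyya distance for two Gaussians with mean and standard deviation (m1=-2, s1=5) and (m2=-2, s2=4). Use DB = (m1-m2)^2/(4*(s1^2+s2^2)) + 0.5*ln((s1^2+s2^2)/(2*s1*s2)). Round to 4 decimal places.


Bhattacharyya distance between two Gaussians:
DB = (m1-m2)^2/(4*(s1^2+s2^2)) + (1/2)*ln((s1^2+s2^2)/(2*s1*s2)).
(m1-m2)^2 = (0)^2 = 0.
s1^2+s2^2 = 25 + 16 = 41.
term1 = 0/164 = 0.0.
term2 = 0.5*ln(41/40.0) = 0.012346.
DB = 0.0 + 0.012346 = 0.0123

0.0123


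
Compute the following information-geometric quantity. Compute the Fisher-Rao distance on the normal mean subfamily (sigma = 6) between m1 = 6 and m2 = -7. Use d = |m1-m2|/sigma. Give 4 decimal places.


On the fixed-variance normal subfamily, geodesic distance = |m1-m2|/sigma.
|6 - -7| = 13.
sigma = 6.
d = 13/6 = 2.1667

2.1667


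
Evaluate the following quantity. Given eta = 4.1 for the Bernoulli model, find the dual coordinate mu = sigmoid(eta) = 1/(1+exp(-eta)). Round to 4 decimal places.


Dual coordinate (expectation parameter) for Bernoulli:
mu = 1/(1+exp(-eta)).
eta = 4.1.
exp(-eta) = exp(-4.1) = 0.016573.
mu = 1/(1+0.016573) = 0.9837

0.9837


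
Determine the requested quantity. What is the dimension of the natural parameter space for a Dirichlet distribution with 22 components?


Exponential family dimension calculation:
Dirichlet with 22 components has 22 natural parameters.

22


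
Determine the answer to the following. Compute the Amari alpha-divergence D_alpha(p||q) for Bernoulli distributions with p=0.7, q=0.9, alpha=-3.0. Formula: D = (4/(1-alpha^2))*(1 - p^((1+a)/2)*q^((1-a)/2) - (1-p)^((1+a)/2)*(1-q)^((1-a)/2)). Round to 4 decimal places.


Amari alpha-divergence:
D = (4/(1-alpha^2))*(1 - p^((1+a)/2)*q^((1-a)/2) - (1-p)^((1+a)/2)*(1-q)^((1-a)/2)).
alpha = -3.0, p = 0.7, q = 0.9.
e1 = (1+alpha)/2 = -1.0, e2 = (1-alpha)/2 = 2.0.
t1 = p^e1 * q^e2 = 0.7^-1.0 * 0.9^2.0 = 1.157143.
t2 = (1-p)^e1 * (1-q)^e2 = 0.3^-1.0 * 0.1^2.0 = 0.033333.
4/(1-alpha^2) = -0.5.
D = -0.5*(1 - 1.157143 - 0.033333) = 0.0952

0.0952


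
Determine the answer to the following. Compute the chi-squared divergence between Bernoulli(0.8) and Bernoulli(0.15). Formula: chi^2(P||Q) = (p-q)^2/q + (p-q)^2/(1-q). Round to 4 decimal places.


Chi-squared divergence between Bernoulli distributions:
chi^2 = (p-q)^2/q + (p-q)^2/(1-q).
p = 0.8, q = 0.15, p-q = 0.65.
(p-q)^2 = 0.4225.
term1 = 0.4225/0.15 = 2.816667.
term2 = 0.4225/0.85 = 0.497059.
chi^2 = 2.816667 + 0.497059 = 3.3137

3.3137


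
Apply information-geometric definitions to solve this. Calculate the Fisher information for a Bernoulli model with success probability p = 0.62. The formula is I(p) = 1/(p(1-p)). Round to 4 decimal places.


For Bernoulli(p), Fisher information is I(p) = 1/(p*(1-p)).
p = 0.62, 1-p = 0.38.
p*(1-p) = 0.2356.
I(p) = 1/0.2356 = 4.2445

4.2445


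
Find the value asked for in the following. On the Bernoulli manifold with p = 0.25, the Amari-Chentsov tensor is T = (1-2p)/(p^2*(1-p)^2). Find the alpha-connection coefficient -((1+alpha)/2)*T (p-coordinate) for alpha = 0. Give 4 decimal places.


Skewness (Amari-Chentsov) tensor: T = (1-2p)/(p^2*(1-p)^2).
p = 0.25, 1-2p = 0.5, p^2 = 0.0625, (1-p)^2 = 0.5625.
T = 0.5/(0.0625 * 0.5625) = 14.222222.
In the p-coordinate, Gamma^(alpha) = Gamma^(0) - (alpha/2)*T with Gamma^(0) = (1/2)*g'(p) = -T/2,
so Gamma^(alpha) = -((1+alpha)/2)*T.
alpha = 0, -(1+alpha)/2 = -0.5.
Gamma = -0.5 * 14.222222 = -7.1111

-7.1111


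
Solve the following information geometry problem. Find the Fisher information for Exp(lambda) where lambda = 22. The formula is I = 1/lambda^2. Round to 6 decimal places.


Fisher information for exponential: I(lambda) = 1/lambda^2.
lambda = 22, lambda^2 = 484.
I = 1/484 = 0.002066

0.002066


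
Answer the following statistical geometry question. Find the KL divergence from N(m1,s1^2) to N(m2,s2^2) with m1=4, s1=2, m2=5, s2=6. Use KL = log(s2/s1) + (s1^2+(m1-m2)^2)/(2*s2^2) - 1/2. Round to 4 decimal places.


KL divergence between normal distributions:
KL = log(s2/s1) + (s1^2 + (m1-m2)^2)/(2*s2^2) - 1/2.
log(6/2) = 1.098612.
(2^2 + (4-5)^2)/(2*6^2) = (4 + 1)/72 = 0.069444.
KL = 1.098612 + 0.069444 - 0.5 = 0.6681

0.6681


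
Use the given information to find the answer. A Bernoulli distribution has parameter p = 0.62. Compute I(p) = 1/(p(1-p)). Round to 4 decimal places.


For Bernoulli(p), Fisher information is I(p) = 1/(p*(1-p)).
p = 0.62, 1-p = 0.38.
p*(1-p) = 0.2356.
I(p) = 1/0.2356 = 4.2445

4.2445


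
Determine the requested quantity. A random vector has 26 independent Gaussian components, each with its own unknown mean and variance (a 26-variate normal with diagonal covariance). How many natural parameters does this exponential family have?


Exponential family dimension calculation:
Each univariate normal has two natural parameters (mu/sigma^2 and -1/(2 sigma^2)).
With 26 independent components, dim = 2 * 26 = 52.

52


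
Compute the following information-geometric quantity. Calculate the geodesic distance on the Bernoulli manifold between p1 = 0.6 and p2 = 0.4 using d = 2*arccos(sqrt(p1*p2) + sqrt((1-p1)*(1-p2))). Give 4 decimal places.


Geodesic distance on Bernoulli manifold:
d(p1,p2) = 2*arccos(sqrt(p1*p2) + sqrt((1-p1)*(1-p2))).
sqrt(p1*p2) = sqrt(0.6*0.4) = 0.489898.
sqrt((1-p1)*(1-p2)) = sqrt(0.4*0.6) = 0.489898.
arg = 0.489898 + 0.489898 = 0.979796.
d = 2*arccos(0.979796) = 0.4027

0.4027


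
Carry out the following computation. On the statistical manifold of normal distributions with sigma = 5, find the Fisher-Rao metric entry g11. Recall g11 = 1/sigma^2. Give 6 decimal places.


For the 2-parameter normal family, the Fisher metric has:
  g11 = 1/sigma^2, g22 = 2/sigma^2.
sigma = 5, sigma^2 = 25.
g11 = 0.040000

0.040000


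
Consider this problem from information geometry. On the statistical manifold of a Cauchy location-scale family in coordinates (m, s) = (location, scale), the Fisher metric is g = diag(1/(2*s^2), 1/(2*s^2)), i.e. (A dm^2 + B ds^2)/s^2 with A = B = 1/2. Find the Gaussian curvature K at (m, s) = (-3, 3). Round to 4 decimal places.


The metric has the form g = (A dm^2 + B ds^2)/s^2 with A = 1/2, B = 1/2.
Substitute u = sqrt(A/B)*m: g = B*(du^2 + ds^2)/s^2, i.e. B times the
Poincare upper half-plane metric, which has constant Gaussian curvature -1.
Scaling a 2D metric by a constant c divides the Gaussian curvature by c,
so K = -1/B = -1/(1/2) = -2.0000 everywhere (the point (m, s) = (-3, 3) is irrelevant:
the curvature is constant).
The requested Gaussian curvature is K = -2.0000.

-2.0000


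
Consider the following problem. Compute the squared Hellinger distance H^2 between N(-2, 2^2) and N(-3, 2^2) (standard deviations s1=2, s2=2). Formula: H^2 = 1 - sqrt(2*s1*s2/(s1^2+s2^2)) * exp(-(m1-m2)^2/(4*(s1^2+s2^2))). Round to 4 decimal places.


Squared Hellinger distance for Gaussians:
H^2 = 1 - sqrt(2*s1*s2/(s1^2+s2^2)) * exp(-(m1-m2)^2/(4*(s1^2+s2^2))).
s1^2 = 4, s2^2 = 4, s1^2+s2^2 = 8.
sqrt(2*2*2/(8)) = 1.0.
(m1-m2)^2 = (1)^2 = 1.
exp(-1/(4*8)) = exp(-0.03125) = 0.969233.
H^2 = 1 - 1.0*0.969233 = 0.0308

0.0308


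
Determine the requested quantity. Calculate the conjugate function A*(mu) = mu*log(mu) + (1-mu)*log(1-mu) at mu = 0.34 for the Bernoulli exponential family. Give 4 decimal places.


Legendre transform for Bernoulli:
A*(mu) = mu*log(mu) + (1-mu)*log(1-mu).
mu = 0.34, 1-mu = 0.66.
mu*log(mu) = 0.34*log(0.34) = -0.366795.
(1-mu)*log(1-mu) = 0.66*log(0.66) = -0.27424.
A* = -0.366795 + -0.27424 = -0.6410

-0.6410


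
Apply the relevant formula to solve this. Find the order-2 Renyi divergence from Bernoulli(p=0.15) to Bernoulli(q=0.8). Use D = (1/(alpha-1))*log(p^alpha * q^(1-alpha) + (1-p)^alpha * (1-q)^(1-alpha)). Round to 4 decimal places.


Renyi divergence of order alpha between Bernoulli distributions:
D = (1/(alpha-1))*log(p^alpha * q^(1-alpha) + (1-p)^alpha * (1-q)^(1-alpha)).
alpha = 2, p = 0.15, q = 0.8.
p^alpha * q^(1-alpha) = 0.15^2 * 0.8^-1 = 0.028125.
(1-p)^alpha * (1-q)^(1-alpha) = 0.85^2 * 0.2^-1 = 3.6125.
sum = 0.028125 + 3.6125 = 3.640625.
D = (1/1)*log(3.640625) = 1.2922

1.2922


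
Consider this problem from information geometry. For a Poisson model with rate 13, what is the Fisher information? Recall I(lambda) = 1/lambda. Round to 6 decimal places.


Fisher information for Poisson: I(lambda) = 1/lambda.
lambda = 13.
I(lambda) = 1/13 = 0.076923

0.076923


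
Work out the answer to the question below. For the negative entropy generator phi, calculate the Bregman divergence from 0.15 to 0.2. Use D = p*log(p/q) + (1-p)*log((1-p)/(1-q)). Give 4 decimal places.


Bregman divergence with negative entropy generator:
D = p*log(p/q) + (1-p)*log((1-p)/(1-q)).
p = 0.15, q = 0.2.
p*log(p/q) = 0.15*log(0.15/0.2) = -0.043152.
(1-p)*log((1-p)/(1-q)) = 0.85*log(0.85/0.8) = 0.051531.
D = -0.043152 + 0.051531 = 0.0084

0.0084


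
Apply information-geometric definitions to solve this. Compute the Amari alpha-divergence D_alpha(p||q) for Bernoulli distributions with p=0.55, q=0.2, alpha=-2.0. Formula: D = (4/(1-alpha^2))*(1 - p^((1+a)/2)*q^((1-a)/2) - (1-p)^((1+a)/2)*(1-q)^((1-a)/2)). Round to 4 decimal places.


Amari alpha-divergence:
D = (4/(1-alpha^2))*(1 - p^((1+a)/2)*q^((1-a)/2) - (1-p)^((1+a)/2)*(1-q)^((1-a)/2)).
alpha = -2.0, p = 0.55, q = 0.2.
e1 = (1+alpha)/2 = -0.5, e2 = (1-alpha)/2 = 1.5.
t1 = p^e1 * q^e2 = 0.55^-0.5 * 0.2^1.5 = 0.120605.
t2 = (1-p)^e1 * (1-q)^e2 = 0.45^-0.5 * 0.8^1.5 = 1.066667.
4/(1-alpha^2) = -1.333333.
D = -1.333333*(1 - 0.120605 - 1.066667) = 0.2497

0.2497


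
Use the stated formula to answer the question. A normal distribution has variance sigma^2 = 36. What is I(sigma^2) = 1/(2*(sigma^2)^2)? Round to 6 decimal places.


Fisher information for variance: I(sigma^2) = 1/(2*sigma^4).
sigma^2 = 36, so sigma^4 = 1296.
I = 1/(2*1296) = 1/2592 = 0.000386

0.000386


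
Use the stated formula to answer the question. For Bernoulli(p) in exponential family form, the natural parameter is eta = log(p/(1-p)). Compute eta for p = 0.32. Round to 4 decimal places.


Natural parameter for Bernoulli: eta = log(p/(1-p)).
p = 0.32, 1-p = 0.68.
p/(1-p) = 0.470588.
eta = log(0.470588) = -0.7538

-0.7538


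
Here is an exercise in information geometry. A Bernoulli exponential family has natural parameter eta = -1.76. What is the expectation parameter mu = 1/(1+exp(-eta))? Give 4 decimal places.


Dual coordinate (expectation parameter) for Bernoulli:
mu = 1/(1+exp(-eta)).
eta = -1.76.
exp(-eta) = exp(1.76) = 5.812437.
mu = 1/(1+5.812437) = 0.1468

0.1468


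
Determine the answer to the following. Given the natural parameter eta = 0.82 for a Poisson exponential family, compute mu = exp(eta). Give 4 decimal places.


Expectation parameter for Poisson exponential family:
mu = exp(eta).
eta = 0.82.
mu = exp(0.82) = 2.2705

2.2705


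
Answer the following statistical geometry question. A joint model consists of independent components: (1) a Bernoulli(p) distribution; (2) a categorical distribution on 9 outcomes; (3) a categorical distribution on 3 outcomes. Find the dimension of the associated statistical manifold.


The dimension of a statistical manifold equals the number of free
(independent) real parameters of the model. For a product of independent
blocks the parameter counts add.
- Bernoulli (p): 1.
- categorical on 9 outcomes (probabilities sum to 1): 9-1 = 8.
- categorical on 3 outcomes (probabilities sum to 1): 3-1 = 2.
Total = 1 + 8 + 2 = 11.
Dimension = 11

11


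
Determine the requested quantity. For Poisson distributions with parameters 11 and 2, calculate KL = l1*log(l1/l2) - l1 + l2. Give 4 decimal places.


KL divergence for Poisson:
KL = l1*log(l1/l2) - l1 + l2.
l1 = 11, l2 = 2.
log(11/2) = 1.704748.
l1*log(l1/l2) = 11 * 1.704748 = 18.752229.
KL = 18.752229 - 11 + 2 = 9.7522

9.7522


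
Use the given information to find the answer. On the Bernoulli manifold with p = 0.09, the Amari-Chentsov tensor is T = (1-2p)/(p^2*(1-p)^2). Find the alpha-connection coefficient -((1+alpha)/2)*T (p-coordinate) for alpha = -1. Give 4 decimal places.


Skewness (Amari-Chentsov) tensor: T = (1-2p)/(p^2*(1-p)^2).
p = 0.09, 1-2p = 0.82, p^2 = 0.0081, (1-p)^2 = 0.8281.
T = 0.82/(0.0081 * 0.8281) = 122.249206.
In the p-coordinate, Gamma^(alpha) = Gamma^(0) - (alpha/2)*T with Gamma^(0) = (1/2)*g'(p) = -T/2,
so Gamma^(alpha) = -((1+alpha)/2)*T.
alpha = -1, -(1+alpha)/2 = 0.0.
Gamma = 0.0 * 122.249206 = 0.0000

0.0000


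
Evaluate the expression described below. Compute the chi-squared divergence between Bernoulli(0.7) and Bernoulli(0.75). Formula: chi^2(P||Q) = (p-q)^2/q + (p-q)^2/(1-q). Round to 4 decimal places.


Chi-squared divergence between Bernoulli distributions:
chi^2 = (p-q)^2/q + (p-q)^2/(1-q).
p = 0.7, q = 0.75, p-q = -0.05.
(p-q)^2 = 0.0025.
term1 = 0.0025/0.75 = 0.003333.
term2 = 0.0025/0.25 = 0.01.
chi^2 = 0.003333 + 0.01 = 0.0133

0.0133


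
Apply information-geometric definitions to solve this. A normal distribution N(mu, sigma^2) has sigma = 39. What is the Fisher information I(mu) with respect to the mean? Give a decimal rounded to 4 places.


The Fisher information for the mean of a normal distribution is I(mu) = 1/sigma^2.
sigma = 39, so sigma^2 = 1521.
I(mu) = 1/1521 = 0.0007

0.0007


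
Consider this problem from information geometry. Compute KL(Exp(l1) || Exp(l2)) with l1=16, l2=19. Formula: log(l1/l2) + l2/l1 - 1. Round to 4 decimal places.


KL divergence for exponential family:
KL = log(l1/l2) + l2/l1 - 1.
log(16/19) = -0.17185.
19/16 = 1.1875.
KL = -0.17185 + 1.1875 - 1 = 0.0156

0.0156


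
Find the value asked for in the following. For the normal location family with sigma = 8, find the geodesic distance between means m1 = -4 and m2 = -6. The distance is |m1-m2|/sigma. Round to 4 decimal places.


On the fixed-variance normal subfamily, geodesic distance = |m1-m2|/sigma.
|-4 - -6| = 2.
sigma = 8.
d = 2/8 = 0.2500

0.2500


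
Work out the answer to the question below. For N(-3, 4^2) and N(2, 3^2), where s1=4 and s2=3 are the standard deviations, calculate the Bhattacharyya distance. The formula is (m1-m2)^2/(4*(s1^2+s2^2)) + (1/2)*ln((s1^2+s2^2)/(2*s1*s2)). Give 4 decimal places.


Bhattacharyya distance between two Gaussians:
DB = (m1-m2)^2/(4*(s1^2+s2^2)) + (1/2)*ln((s1^2+s2^2)/(2*s1*s2)).
(m1-m2)^2 = (-5)^2 = 25.
s1^2+s2^2 = 16 + 9 = 25.
term1 = 25/100 = 0.25.
term2 = 0.5*ln(25/24.0) = 0.020411.
DB = 0.25 + 0.020411 = 0.2704

0.2704


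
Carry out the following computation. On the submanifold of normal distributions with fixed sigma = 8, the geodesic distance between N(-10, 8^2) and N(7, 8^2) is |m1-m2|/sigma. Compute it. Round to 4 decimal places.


On the fixed-variance normal subfamily, geodesic distance = |m1-m2|/sigma.
|-10 - 7| = 17.
sigma = 8.
d = 17/8 = 2.1250

2.1250


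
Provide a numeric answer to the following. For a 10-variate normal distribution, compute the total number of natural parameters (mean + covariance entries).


Exponential family dimension calculation:
For 10-dim MVN: mean has 10 params, covariance has 10*11/2 = 55 unique entries.
Total dim = 10 + 55 = 65.

65


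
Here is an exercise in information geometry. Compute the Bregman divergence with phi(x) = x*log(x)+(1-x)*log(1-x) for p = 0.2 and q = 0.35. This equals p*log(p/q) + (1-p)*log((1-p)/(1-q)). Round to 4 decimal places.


Bregman divergence with negative entropy generator:
D = p*log(p/q) + (1-p)*log((1-p)/(1-q)).
p = 0.2, q = 0.35.
p*log(p/q) = 0.2*log(0.2/0.35) = -0.111923.
(1-p)*log((1-p)/(1-q)) = 0.8*log(0.8/0.65) = 0.166111.
D = -0.111923 + 0.166111 = 0.0542

0.0542


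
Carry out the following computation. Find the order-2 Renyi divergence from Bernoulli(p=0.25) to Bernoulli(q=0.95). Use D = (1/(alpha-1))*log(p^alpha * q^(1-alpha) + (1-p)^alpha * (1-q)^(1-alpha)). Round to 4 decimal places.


Renyi divergence of order alpha between Bernoulli distributions:
D = (1/(alpha-1))*log(p^alpha * q^(1-alpha) + (1-p)^alpha * (1-q)^(1-alpha)).
alpha = 2, p = 0.25, q = 0.95.
p^alpha * q^(1-alpha) = 0.25^2 * 0.95^-1 = 0.065789.
(1-p)^alpha * (1-q)^(1-alpha) = 0.75^2 * 0.05^-1 = 11.25.
sum = 0.065789 + 11.25 = 11.315789.
D = (1/1)*log(11.315789) = 2.4262

2.4262


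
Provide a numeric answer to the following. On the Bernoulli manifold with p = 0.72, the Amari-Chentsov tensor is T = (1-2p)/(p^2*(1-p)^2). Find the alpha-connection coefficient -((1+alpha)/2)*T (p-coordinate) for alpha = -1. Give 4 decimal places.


Skewness (Amari-Chentsov) tensor: T = (1-2p)/(p^2*(1-p)^2).
p = 0.72, 1-2p = -0.44, p^2 = 0.5184, (1-p)^2 = 0.0784.
T = -0.44/(0.5184 * 0.0784) = -10.82609.
In the p-coordinate, Gamma^(alpha) = Gamma^(0) - (alpha/2)*T with Gamma^(0) = (1/2)*g'(p) = -T/2,
so Gamma^(alpha) = -((1+alpha)/2)*T.
alpha = -1, -(1+alpha)/2 = 0.0.
Gamma = 0.0 * -10.82609 = 0.0000

0.0000


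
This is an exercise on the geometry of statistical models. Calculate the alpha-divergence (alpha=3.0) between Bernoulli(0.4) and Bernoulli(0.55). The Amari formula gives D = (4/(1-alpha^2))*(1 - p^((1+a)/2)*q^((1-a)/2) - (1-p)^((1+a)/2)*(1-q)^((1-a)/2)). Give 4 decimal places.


Amari alpha-divergence:
D = (4/(1-alpha^2))*(1 - p^((1+a)/2)*q^((1-a)/2) - (1-p)^((1+a)/2)*(1-q)^((1-a)/2)).
alpha = 3.0, p = 0.4, q = 0.55.
e1 = (1+alpha)/2 = 2.0, e2 = (1-alpha)/2 = -1.0.
t1 = p^e1 * q^e2 = 0.4^2.0 * 0.55^-1.0 = 0.290909.
t2 = (1-p)^e1 * (1-q)^e2 = 0.6^2.0 * 0.45^-1.0 = 0.8.
4/(1-alpha^2) = -0.5.
D = -0.5*(1 - 0.290909 - 0.8) = 0.0455

0.0455


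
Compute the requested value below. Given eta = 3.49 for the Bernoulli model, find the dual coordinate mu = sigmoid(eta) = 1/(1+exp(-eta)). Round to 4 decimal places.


Dual coordinate (expectation parameter) for Bernoulli:
mu = 1/(1+exp(-eta)).
eta = 3.49.
exp(-eta) = exp(-3.49) = 0.030501.
mu = 1/(1+0.030501) = 0.9704

0.9704


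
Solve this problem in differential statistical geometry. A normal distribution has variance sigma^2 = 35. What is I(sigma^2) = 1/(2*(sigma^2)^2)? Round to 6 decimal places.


Fisher information for variance: I(sigma^2) = 1/(2*sigma^4).
sigma^2 = 35, so sigma^4 = 1225.
I = 1/(2*1225) = 1/2450 = 0.000408

0.000408


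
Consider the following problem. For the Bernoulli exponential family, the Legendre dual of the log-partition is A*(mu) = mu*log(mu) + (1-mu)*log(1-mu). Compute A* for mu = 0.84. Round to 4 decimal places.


Legendre transform for Bernoulli:
A*(mu) = mu*log(mu) + (1-mu)*log(1-mu).
mu = 0.84, 1-mu = 0.16.
mu*log(mu) = 0.84*log(0.84) = -0.146457.
(1-mu)*log(1-mu) = 0.16*log(0.16) = -0.293213.
A* = -0.146457 + -0.293213 = -0.4397

-0.4397


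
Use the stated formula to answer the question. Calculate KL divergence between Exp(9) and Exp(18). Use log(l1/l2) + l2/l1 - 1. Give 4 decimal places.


KL divergence for exponential family:
KL = log(l1/l2) + l2/l1 - 1.
log(9/18) = -0.693147.
18/9 = 2.0.
KL = -0.693147 + 2.0 - 1 = 0.3069

0.3069


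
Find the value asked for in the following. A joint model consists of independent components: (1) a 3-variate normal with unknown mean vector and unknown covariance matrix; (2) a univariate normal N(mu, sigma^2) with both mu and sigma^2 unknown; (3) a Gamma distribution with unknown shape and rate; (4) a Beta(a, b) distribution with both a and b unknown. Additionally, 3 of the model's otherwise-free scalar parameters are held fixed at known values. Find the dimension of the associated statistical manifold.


The dimension of a statistical manifold equals the number of free
(independent) real parameters of the model. For a product of independent
blocks the parameter counts add.
- 3-variate normal: 3 (mean) + 3*4/2 = 6 (symmetric covariance) = 9.
- normal (mu, sigma^2): 2.
- Gamma (shape, rate): 2.
- Beta (a, b): 2.
Total = 9 + 2 + 2 + 2 = 15.
3 parameter(s) fixed at known values: 15 - 3 = 12.
Dimension = 12

12


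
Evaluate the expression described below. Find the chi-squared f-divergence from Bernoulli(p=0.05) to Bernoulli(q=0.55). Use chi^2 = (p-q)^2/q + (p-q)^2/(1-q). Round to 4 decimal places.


Chi-squared divergence between Bernoulli distributions:
chi^2 = (p-q)^2/q + (p-q)^2/(1-q).
p = 0.05, q = 0.55, p-q = -0.5.
(p-q)^2 = 0.25.
term1 = 0.25/0.55 = 0.454545.
term2 = 0.25/0.45 = 0.555556.
chi^2 = 0.454545 + 0.555556 = 1.0101

1.0101


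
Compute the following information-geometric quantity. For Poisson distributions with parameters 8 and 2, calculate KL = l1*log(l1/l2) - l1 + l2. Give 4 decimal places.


KL divergence for Poisson:
KL = l1*log(l1/l2) - l1 + l2.
l1 = 8, l2 = 2.
log(8/2) = 1.386294.
l1*log(l1/l2) = 8 * 1.386294 = 11.090355.
KL = 11.090355 - 8 + 2 = 5.0904

5.0904


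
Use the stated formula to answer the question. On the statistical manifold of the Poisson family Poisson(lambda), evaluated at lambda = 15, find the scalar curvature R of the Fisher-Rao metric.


This family has a single free parameter, so its statistical manifold
is 1-dimensional. The Riemann curvature tensor of any 1-dimensional
Riemannian manifold vanishes identically, so R = 0.

0


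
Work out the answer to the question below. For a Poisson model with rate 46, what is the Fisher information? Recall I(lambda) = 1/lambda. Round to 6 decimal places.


Fisher information for Poisson: I(lambda) = 1/lambda.
lambda = 46.
I(lambda) = 1/46 = 0.021739

0.021739


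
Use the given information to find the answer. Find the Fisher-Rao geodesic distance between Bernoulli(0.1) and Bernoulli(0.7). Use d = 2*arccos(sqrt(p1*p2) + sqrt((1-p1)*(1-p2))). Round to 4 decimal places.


Geodesic distance on Bernoulli manifold:
d(p1,p2) = 2*arccos(sqrt(p1*p2) + sqrt((1-p1)*(1-p2))).
sqrt(p1*p2) = sqrt(0.1*0.7) = 0.264575.
sqrt((1-p1)*(1-p2)) = sqrt(0.9*0.3) = 0.519615.
arg = 0.264575 + 0.519615 = 0.78419.
d = 2*arccos(0.78419) = 1.3388

1.3388
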